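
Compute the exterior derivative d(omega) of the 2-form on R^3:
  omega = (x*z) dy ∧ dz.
d(omega) = (z) dx ∧ dy ∧ dz

For a 2-form omega = sum_{i<j} g_{ij} dx_i ∧ dx_j, the exterior derivative is
  d(omega) = sum_{i<j} d(g_{ij}) ∧ dx_i ∧ dx_j = sum_{i<j, k} (∂g_{ij}/∂x_k) dx_k ∧ dx_i ∧ dx_j.
Expand each term, using dx_k ∧ dx_i ∧ dx_j = sgn(permutation) dx_{(a)} ∧ dx_{(b)} ∧ dx_{(c)} with (a < b < c) sorted:
  d(x*z) includes (∂/∂x)(x*z) dx = (z) dx, which multiplied by dy ∧ dz gives (z) dx ∧ dy ∧ dz
Collecting like 3-forms: d(omega) = (z) dx ∧ dy ∧ dz.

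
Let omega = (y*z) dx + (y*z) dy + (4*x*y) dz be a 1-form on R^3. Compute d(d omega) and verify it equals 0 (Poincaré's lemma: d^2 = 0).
d(d omega) = 0

Step 1: d omega = sum_{i<j} (∂f_j/∂x_i - ∂f_i/∂x_j) dx_i ∧ dx_j:
  coeff of dx ∧ dy: -z
  coeff of dx ∧ dz: 3*y
  coeff of dy ∧ dz: 4*x - y
Step 2: Apply d again to each 2-form coefficient. The only possible 3-form in R^3 is dx ∧ dy ∧ dz, with coefficient
  ∂(coeff of dy∧dz)/∂x - ∂(coeff of dx∧dz)/∂y + ∂(coeff of dx∧dy)/∂z
  = ∂/∂x (4*x - y) - ∂/∂y (3*y) + ∂/∂z (-z).
Each of these terms simplifies to sums of mixed partials that cancel in pairs. The result is 0 (by equality of mixed partials for smooth functions — Schwarz / Clairaut).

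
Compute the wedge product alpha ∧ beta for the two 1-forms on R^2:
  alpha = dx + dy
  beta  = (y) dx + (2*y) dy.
alpha ∧ beta = (y) dx ∧ dy

Distribute the wedge, using dx_i ∧ dx_j = -dx_j ∧ dx_i and dx_i ∧ dx_i = 0. For each pair (i, j) with i < j, the coefficient of dx_i ∧ dx_j in alpha ∧ beta is (alpha_i * beta_j - alpha_j * beta_i). Collecting: alpha ∧ beta = (y) dx ∧ dy.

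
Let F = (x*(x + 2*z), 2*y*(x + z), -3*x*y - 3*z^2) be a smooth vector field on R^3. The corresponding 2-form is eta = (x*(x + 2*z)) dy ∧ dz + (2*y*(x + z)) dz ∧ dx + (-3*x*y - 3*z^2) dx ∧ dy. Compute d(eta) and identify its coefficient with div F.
d(eta) = (4*x - 2*z) dx ∧ dy ∧ dz; div F = 4*x - 2*z

For a 2-form in R^3 of the form above, applying d gives a 3-form with coefficient ∂P/∂x + ∂Q/∂y + ∂R/∂z:
  ∂P/∂x = 2*x + 2*z
  ∂Q/∂y = 2*x + 2*z
  ∂R/∂z = -6*z
Sum = 4*x - 2*z, which is exactly div F.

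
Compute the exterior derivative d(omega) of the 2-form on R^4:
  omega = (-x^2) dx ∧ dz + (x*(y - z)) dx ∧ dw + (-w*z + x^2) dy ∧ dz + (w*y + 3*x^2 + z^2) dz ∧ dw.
d(omega) = (-x) dx ∧ dy ∧ dw + (7*x) dx ∧ dz ∧ dw + (2*x) dx ∧ dy ∧ dz + (w - z) dy ∧ dz ∧ dw

For a 2-form omega = sum_{i<j} g_{ij} dx_i ∧ dx_j, the exterior derivative is
  d(omega) = sum_{i<j} d(g_{ij}) ∧ dx_i ∧ dx_j = sum_{i<j, k} (∂g_{ij}/∂x_k) dx_k ∧ dx_i ∧ dx_j.
Expand each term, using dx_k ∧ dx_i ∧ dx_j = sgn(permutation) dx_{(a)} ∧ dx_{(b)} ∧ dx_{(c)} with (a < b < c) sorted:
  d(x*(y - z)) includes (∂/∂y)(x*(y - z)) dy = (x) dy, which multiplied by dx ∧ dw gives (-x) dx ∧ dy ∧ dw
  d(x*(y - z)) includes (∂/∂z)(x*(y - z)) dz = (-x) dz, which multiplied by dx ∧ dw gives (x) dx ∧ dz ∧ dw
  d(-w*z + x^2) includes (∂/∂x)(-w*z + x^2) dx = (2*x) dx, which multiplied by dy ∧ dz gives (2*x) dx ∧ dy ∧ dz
  d(-w*z + x^2) includes (∂/∂w)(-w*z + x^2) dw = (-z) dw, which multiplied by dy ∧ dz gives (-z) dy ∧ dz ∧ dw
  d(w*y + 3*x^2 + z^2) includes (∂/∂x)(w*y + 3*x^2 + z^2) dx = (6*x) dx, which multiplied by dz ∧ dw gives (6*x) dx ∧ dz ∧ dw
  d(w*y + 3*x^2 + z^2) includes (∂/∂y)(w*y + 3*x^2 + z^2) dy = (w) dy, which multiplied by dz ∧ dw gives (w) dy ∧ dz ∧ dw
Collecting like 3-forms: d(omega) = (-x) dx ∧ dy ∧ dw + (7*x) dx ∧ dz ∧ dw + (2*x) dx ∧ dy ∧ dz + (w - z) dy ∧ dz ∧ dw.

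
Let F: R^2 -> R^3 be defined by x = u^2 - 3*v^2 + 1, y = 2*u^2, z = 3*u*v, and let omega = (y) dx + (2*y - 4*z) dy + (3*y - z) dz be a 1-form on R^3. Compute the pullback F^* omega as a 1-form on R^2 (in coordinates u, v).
F^* omega = (u*(20*u^2 - 30*u*v - 9*v^2)) du + (u^2*(18*u - 21*v)) dv

Using F^*(f dg) = (f ∘ F) d(g ∘ F), substitute each coordinate x_i by F_i(u, v) in f_i, and replace dx_i by d F_i = (∂F_i/∂u) du + (∂F_i/∂v) dv.
  For the x component: f_1(F) = 2*u^2; d F_1 = (2*u) du + (-6*v) dv
  For the y component: f_2(F) = 4*u*(u - 3*v); d F_2 = (4*u) du + (0) dv
  For the z component: f_3(F) = 3*u*(2*u - v); d F_3 = (3*v) du + (3*u) dv
Combining and collecting du, dv coefficients:
  coeff of du: u*(20*u^2 - 30*u*v - 9*v^2)
  coeff of dv: u^2*(18*u - 21*v)
F^* omega = (u*(20*u^2 - 30*u*v - 9*v^2)) du + (u^2*(18*u - 21*v)) dv.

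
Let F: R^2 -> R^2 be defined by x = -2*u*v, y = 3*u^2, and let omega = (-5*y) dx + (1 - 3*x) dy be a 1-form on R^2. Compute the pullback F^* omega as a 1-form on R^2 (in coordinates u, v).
F^* omega = (6*u*(11*u*v + 1)) du + (30*u^3) dv

Using F^*(f dg) = (f ∘ F) d(g ∘ F), substitute each coordinate x_i by F_i(u, v) in f_i, and replace dx_i by d F_i = (∂F_i/∂u) du + (∂F_i/∂v) dv.
  For the x component: f_1(F) = -15*u^2; d F_1 = (-2*v) du + (-2*u) dv
  For the y component: f_2(F) = 6*u*v + 1; d F_2 = (6*u) du + (0) dv
Combining and collecting du, dv coefficients:
  coeff of du: 6*u*(11*u*v + 1)
  coeff of dv: 30*u^3
F^* omega = (6*u*(11*u*v + 1)) du + (30*u^3) dv.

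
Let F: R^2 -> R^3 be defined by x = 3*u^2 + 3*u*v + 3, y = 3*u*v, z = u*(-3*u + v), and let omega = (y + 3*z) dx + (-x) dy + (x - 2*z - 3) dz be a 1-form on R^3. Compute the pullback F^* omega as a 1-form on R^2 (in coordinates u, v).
F^* omega = (-108*u^3 + 3*u^2*v + 10*u*v^2 - 9*v) du + (u*(-27*u^2 + 10*u*v - 9)) dv

Using F^*(f dg) = (f ∘ F) d(g ∘ F), substitute each coordinate x_i by F_i(u, v) in f_i, and replace dx_i by d F_i = (∂F_i/∂u) du + (∂F_i/∂v) dv.
  For the x component: f_1(F) = 3*u*(-3*u + 2*v); d F_1 = (6*u + 3*v) du + (3*u) dv
  For the y component: f_2(F) = -3*u^2 - 3*u*v - 3; d F_2 = (3*v) du + (3*u) dv
  For the z component: f_3(F) = u*(9*u + v); d F_3 = (-6*u + v) du + (u) dv
Combining and collecting du, dv coefficients:
  coeff of du: -108*u^3 + 3*u^2*v + 10*u*v^2 - 9*v
  coeff of dv: u*(-27*u^2 + 10*u*v - 9)
F^* omega = (-108*u^3 + 3*u^2*v + 10*u*v^2 - 9*v) du + (u*(-27*u^2 + 10*u*v - 9)) dv.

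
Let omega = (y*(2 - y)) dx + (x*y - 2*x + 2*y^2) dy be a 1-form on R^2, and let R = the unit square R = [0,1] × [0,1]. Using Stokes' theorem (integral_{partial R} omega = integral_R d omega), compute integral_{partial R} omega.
integral_(partial R) omega = -5/2

Stokes: integral_partial_R omega = integral_R d omega with d omega = (∂Q/∂x - ∂P/∂y) dx ∧ dy.
  ∂Q/∂x = y - 2
  ∂P/∂y = 2 - 2*y
  integrand = ∂Q/∂x - ∂P/∂y = 3*y - 4.
Integrating over R: integral_0^1 integral_0^1 (3*y - 4) dx dy = -5/2.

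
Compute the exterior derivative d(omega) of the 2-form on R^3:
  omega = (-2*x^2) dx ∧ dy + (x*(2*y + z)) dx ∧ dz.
d(omega) = (-2*x) dx ∧ dy ∧ dz

For a 2-form omega = sum_{i<j} g_{ij} dx_i ∧ dx_j, the exterior derivative is
  d(omega) = sum_{i<j} d(g_{ij}) ∧ dx_i ∧ dx_j = sum_{i<j, k} (∂g_{ij}/∂x_k) dx_k ∧ dx_i ∧ dx_j.
Expand each term, using dx_k ∧ dx_i ∧ dx_j = sgn(permutation) dx_{(a)} ∧ dx_{(b)} ∧ dx_{(c)} with (a < b < c) sorted:
  d(x*(2*y + z)) includes (∂/∂y)(x*(2*y + z)) dy = (2*x) dy, which multiplied by dx ∧ dz gives (-2*x) dx ∧ dy ∧ dz
Collecting like 3-forms: d(omega) = (-2*x) dx ∧ dy ∧ dz.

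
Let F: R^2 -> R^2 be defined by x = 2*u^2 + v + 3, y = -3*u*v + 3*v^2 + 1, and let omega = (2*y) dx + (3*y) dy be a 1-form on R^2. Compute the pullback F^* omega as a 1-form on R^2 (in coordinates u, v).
F^* omega = (-24*u^2*v + 51*u*v^2 + 8*u - 27*v^3 - 9*v) du + (27*u^2*v - 81*u*v^2 - 6*u*v - 9*u + 54*v^3 + 6*v^2 + 18*v + 2) dv

Using F^*(f dg) = (f ∘ F) d(g ∘ F), substitute each coordinate x_i by F_i(u, v) in f_i, and replace dx_i by d F_i = (∂F_i/∂u) du + (∂F_i/∂v) dv.
  For the x component: f_1(F) = -6*u*v + 6*v^2 + 2; d F_1 = (4*u) du + (1) dv
  For the y component: f_2(F) = -9*u*v + 9*v^2 + 3; d F_2 = (-3*v) du + (-3*u + 6*v) dv
Combining and collecting du, dv coefficients:
  coeff of du: -24*u^2*v + 51*u*v^2 + 8*u - 27*v^3 - 9*v
  coeff of dv: 27*u^2*v - 81*u*v^2 - 6*u*v - 9*u + 54*v^3 + 6*v^2 + 18*v + 2
F^* omega = (-24*u^2*v + 51*u*v^2 + 8*u - 27*v^3 - 9*v) du + (27*u^2*v - 81*u*v^2 - 6*u*v - 9*u + 54*v^3 + 6*v^2 + 18*v + 2) dv.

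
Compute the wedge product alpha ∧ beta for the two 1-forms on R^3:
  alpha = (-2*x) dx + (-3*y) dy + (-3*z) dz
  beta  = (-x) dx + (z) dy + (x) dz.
alpha ∧ beta = (-x*(3*y + 2*z)) dx ∧ dy + (-x*(2*x + 3*z)) dx ∧ dz + (-3*x*y + 3*z^2) dy ∧ dz

Distribute the wedge, using dx_i ∧ dx_j = -dx_j ∧ dx_i and dx_i ∧ dx_i = 0. For each pair (i, j) with i < j, the coefficient of dx_i ∧ dx_j in alpha ∧ beta is (alpha_i * beta_j - alpha_j * beta_i). Collecting: alpha ∧ beta = (-x*(3*y + 2*z)) dx ∧ dy + (-x*(2*x + 3*z)) dx ∧ dz + (-3*x*y + 3*z^2) dy ∧ dz.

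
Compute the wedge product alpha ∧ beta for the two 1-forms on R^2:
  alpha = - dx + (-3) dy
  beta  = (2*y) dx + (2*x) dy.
alpha ∧ beta = (-2*x + 6*y) dx ∧ dy

Distribute the wedge, using dx_i ∧ dx_j = -dx_j ∧ dx_i and dx_i ∧ dx_i = 0. For each pair (i, j) with i < j, the coefficient of dx_i ∧ dx_j in alpha ∧ beta is (alpha_i * beta_j - alpha_j * beta_i). Collecting: alpha ∧ beta = (-2*x + 6*y) dx ∧ dy.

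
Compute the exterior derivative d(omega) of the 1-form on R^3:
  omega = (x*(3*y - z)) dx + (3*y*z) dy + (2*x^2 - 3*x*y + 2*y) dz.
d(omega) = (-3*x) dx ∧ dy + (5*x - 3*y) dx ∧ dz + (-3*x - 3*y + 2) dy ∧ dz

For a 1-form omega = sum_i f_i dx_i, the exterior derivative is
  d(omega) = sum_{i < j} (∂f_j/∂x_i - ∂f_i/∂x_j) dx_i ∧ dx_j.
  coefficient of dx ∧ dy: ∂f_2/∂x - ∂f_1/∂y = ∂(3*y*z)/∂x - ∂(x*(3*y - z))/∂y = -3*x
  coefficient of dx ∧ dz: ∂f_3/∂x - ∂f_1/∂z = ∂(2*x^2 - 3*x*y + 2*y)/∂x - ∂(x*(3*y - z))/∂z = 5*x - 3*y
  coefficient of dy ∧ dz: ∂f_3/∂y - ∂f_2/∂z = ∂(2*x^2 - 3*x*y + 2*y)/∂y - ∂(3*y*z)/∂z = -3*x - 3*y + 2
Assembling: d(omega) = (-3*x) dx ∧ dy + (5*x - 3*y) dx ∧ dz + (-3*x - 3*y + 2) dy ∧ dz.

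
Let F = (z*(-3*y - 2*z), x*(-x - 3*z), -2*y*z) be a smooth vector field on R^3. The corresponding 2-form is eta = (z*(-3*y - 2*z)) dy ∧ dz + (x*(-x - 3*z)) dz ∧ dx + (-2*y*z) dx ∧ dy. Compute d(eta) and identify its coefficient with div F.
d(eta) = (-2*y) dx ∧ dy ∧ dz; div F = -2*y

For a 2-form in R^3 of the form above, applying d gives a 3-form with coefficient ∂P/∂x + ∂Q/∂y + ∂R/∂z:
  ∂P/∂x = 0
  ∂Q/∂y = 0
  ∂R/∂z = -2*y
Sum = -2*y, which is exactly div F.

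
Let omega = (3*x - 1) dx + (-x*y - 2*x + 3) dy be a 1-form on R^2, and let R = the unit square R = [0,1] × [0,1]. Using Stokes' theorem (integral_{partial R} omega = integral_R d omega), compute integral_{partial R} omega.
integral_(partial R) omega = -5/2

Stokes: integral_partial_R omega = integral_R d omega with d omega = (∂Q/∂x - ∂P/∂y) dx ∧ dy.
  ∂Q/∂x = -y - 2
  ∂P/∂y = 0
  integrand = ∂Q/∂x - ∂P/∂y = -y - 2.
Integrating over R: integral_0^1 integral_0^1 (-y - 2) dx dy = -5/2.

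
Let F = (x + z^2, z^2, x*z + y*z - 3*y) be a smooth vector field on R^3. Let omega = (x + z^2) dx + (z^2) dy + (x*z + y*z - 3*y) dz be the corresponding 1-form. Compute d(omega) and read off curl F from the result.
d(omega) = (-z - 3) dy ∧ dz + (z) dz ∧ dx + (0) dx ∧ dy; curl F = (-z - 3, z, 0)

d omega = sum_{i<j} (∂f_j/∂x_i - ∂f_i/∂x_j) dx_i ∧ dx_j. Under the identification (dy ∧ dz, dz ∧ dx, dx ∧ dy) ↔ (e_x, e_y, e_z), the coefficients are exactly the components of curl F. Compute:
  ∂R/∂y - ∂Q/∂z = (z - 3) - (2*z) = -z - 3
  ∂P/∂z - ∂R/∂x = (2*z) - (z) = z
  ∂Q/∂x - ∂P/∂y = (0) - (0) = 0.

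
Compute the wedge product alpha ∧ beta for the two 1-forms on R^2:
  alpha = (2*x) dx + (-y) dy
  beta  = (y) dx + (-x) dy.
alpha ∧ beta = (-2*x^2 + y^2) dx ∧ dy

Distribute the wedge, using dx_i ∧ dx_j = -dx_j ∧ dx_i and dx_i ∧ dx_i = 0. For each pair (i, j) with i < j, the coefficient of dx_i ∧ dx_j in alpha ∧ beta is (alpha_i * beta_j - alpha_j * beta_i). Collecting: alpha ∧ beta = (-2*x^2 + y^2) dx ∧ dy.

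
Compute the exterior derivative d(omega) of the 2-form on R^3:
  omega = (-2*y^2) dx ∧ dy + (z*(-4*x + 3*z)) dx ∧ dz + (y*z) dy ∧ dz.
d(omega) = 0

For a 2-form omega = sum_{i<j} g_{ij} dx_i ∧ dx_j, the exterior derivative is
  d(omega) = sum_{i<j} d(g_{ij}) ∧ dx_i ∧ dx_j = sum_{i<j, k} (∂g_{ij}/∂x_k) dx_k ∧ dx_i ∧ dx_j.
Expand each term, using dx_k ∧ dx_i ∧ dx_j = sgn(permutation) dx_{(a)} ∧ dx_{(b)} ∧ dx_{(c)} with (a < b < c) sorted:

Collecting like 3-forms: d(omega) = 0.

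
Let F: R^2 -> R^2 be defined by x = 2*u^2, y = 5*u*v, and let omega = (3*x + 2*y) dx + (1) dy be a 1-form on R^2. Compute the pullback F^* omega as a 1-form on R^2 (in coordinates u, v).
F^* omega = (24*u^3 + 40*u^2*v + 5*v) du + (5*u) dv

Using F^*(f dg) = (f ∘ F) d(g ∘ F), substitute each coordinate x_i by F_i(u, v) in f_i, and replace dx_i by d F_i = (∂F_i/∂u) du + (∂F_i/∂v) dv.
  For the x component: f_1(F) = 2*u*(3*u + 5*v); d F_1 = (4*u) du + (0) dv
  For the y component: f_2(F) = 1; d F_2 = (5*v) du + (5*u) dv
Combining and collecting du, dv coefficients:
  coeff of du: 24*u^3 + 40*u^2*v + 5*v
  coeff of dv: 5*u
F^* omega = (24*u^3 + 40*u^2*v + 5*v) du + (5*u) dv.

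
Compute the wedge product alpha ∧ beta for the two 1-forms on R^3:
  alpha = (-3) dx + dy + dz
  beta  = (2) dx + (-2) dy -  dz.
alpha ∧ beta = (4) dx ∧ dy + (1) dx ∧ dz + (1) dy ∧ dz

Distribute the wedge, using dx_i ∧ dx_j = -dx_j ∧ dx_i and dx_i ∧ dx_i = 0. For each pair (i, j) with i < j, the coefficient of dx_i ∧ dx_j in alpha ∧ beta is (alpha_i * beta_j - alpha_j * beta_i). Collecting: alpha ∧ beta = (4) dx ∧ dy + (1) dx ∧ dz + (1) dy ∧ dz.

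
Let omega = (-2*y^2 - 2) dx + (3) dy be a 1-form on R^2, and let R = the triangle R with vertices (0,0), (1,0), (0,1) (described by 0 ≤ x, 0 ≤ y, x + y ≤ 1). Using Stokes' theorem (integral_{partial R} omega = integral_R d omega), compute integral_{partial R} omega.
integral_(partial R) omega = 2/3

Stokes: integral_partial_R omega = integral_R d omega with d omega = (∂Q/∂x - ∂P/∂y) dx ∧ dy.
  ∂Q/∂x = 0
  ∂P/∂y = -4*y
  integrand = ∂Q/∂x - ∂P/∂y = 4*y.
Integrating over R: integral_0^1 integral_0^{1-x} (4*y) dy dx = 2/3.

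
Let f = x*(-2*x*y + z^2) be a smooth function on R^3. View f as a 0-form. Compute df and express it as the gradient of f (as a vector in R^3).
df = (-4*x*y + z^2) dx + (-2*x^2) dy + (2*x*z) dz; grad f = (-4*x*y + z^2, -2*x^2, 2*x*z)

For a 0-form f, d f = (∂f/∂x) dx + (∂f/∂y) dy + (∂f/∂z) dz. The components of the vector representation are exactly the entries of grad f in Cartesian coordinates:
  ∂f/∂x = -4*x*y + z^2
  ∂f/∂y = -2*x^2
  ∂f/∂z = 2*x*z.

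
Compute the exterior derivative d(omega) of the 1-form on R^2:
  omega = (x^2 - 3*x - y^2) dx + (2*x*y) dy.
d(omega) = (4*y) dx ∧ dy

For a 1-form omega = sum_i f_i dx_i, the exterior derivative is
  d(omega) = sum_{i < j} (∂f_j/∂x_i - ∂f_i/∂x_j) dx_i ∧ dx_j.
  coefficient of dx ∧ dy: ∂f_2/∂x - ∂f_1/∂y = ∂(2*x*y)/∂x - ∂(x^2 - 3*x - y^2)/∂y = 4*y
Assembling: d(omega) = (4*y) dx ∧ dy.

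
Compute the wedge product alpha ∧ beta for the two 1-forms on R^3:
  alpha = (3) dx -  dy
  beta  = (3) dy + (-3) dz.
alpha ∧ beta = (9) dx ∧ dy + (-9) dx ∧ dz + (3) dy ∧ dz

Distribute the wedge, using dx_i ∧ dx_j = -dx_j ∧ dx_i and dx_i ∧ dx_i = 0. For each pair (i, j) with i < j, the coefficient of dx_i ∧ dx_j in alpha ∧ beta is (alpha_i * beta_j - alpha_j * beta_i). Collecting: alpha ∧ beta = (9) dx ∧ dy + (-9) dx ∧ dz + (3) dy ∧ dz.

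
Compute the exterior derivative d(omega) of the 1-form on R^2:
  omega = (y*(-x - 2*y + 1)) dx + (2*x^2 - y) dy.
d(omega) = (5*x + 4*y - 1) dx ∧ dy

For a 1-form omega = sum_i f_i dx_i, the exterior derivative is
  d(omega) = sum_{i < j} (∂f_j/∂x_i - ∂f_i/∂x_j) dx_i ∧ dx_j.
  coefficient of dx ∧ dy: ∂f_2/∂x - ∂f_1/∂y = ∂(2*x^2 - y)/∂x - ∂(y*(-x - 2*y + 1))/∂y = 5*x + 4*y - 1
Assembling: d(omega) = (5*x + 4*y - 1) dx ∧ dy.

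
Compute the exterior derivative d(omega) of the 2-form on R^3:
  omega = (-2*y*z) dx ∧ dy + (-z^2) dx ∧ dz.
d(omega) = (-2*y) dx ∧ dy ∧ dz

For a 2-form omega = sum_{i<j} g_{ij} dx_i ∧ dx_j, the exterior derivative is
  d(omega) = sum_{i<j} d(g_{ij}) ∧ dx_i ∧ dx_j = sum_{i<j, k} (∂g_{ij}/∂x_k) dx_k ∧ dx_i ∧ dx_j.
Expand each term, using dx_k ∧ dx_i ∧ dx_j = sgn(permutation) dx_{(a)} ∧ dx_{(b)} ∧ dx_{(c)} with (a < b < c) sorted:
  d(-2*y*z) includes (∂/∂z)(-2*y*z) dz = (-2*y) dz, which multiplied by dx ∧ dy gives (-2*y) dx ∧ dy ∧ dz
Collecting like 3-forms: d(omega) = (-2*y) dx ∧ dy ∧ dz.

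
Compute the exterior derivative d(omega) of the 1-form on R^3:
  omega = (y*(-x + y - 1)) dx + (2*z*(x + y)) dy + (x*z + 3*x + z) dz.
d(omega) = (x - 2*y + 2*z + 1) dx ∧ dy + (z + 3) dx ∧ dz + (-2*x - 2*y) dy ∧ dz

For a 1-form omega = sum_i f_i dx_i, the exterior derivative is
  d(omega) = sum_{i < j} (∂f_j/∂x_i - ∂f_i/∂x_j) dx_i ∧ dx_j.
  coefficient of dx ∧ dy: ∂f_2/∂x - ∂f_1/∂y = ∂(2*z*(x + y))/∂x - ∂(y*(-x + y - 1))/∂y = x - 2*y + 2*z + 1
  coefficient of dx ∧ dz: ∂f_3/∂x - ∂f_1/∂z = ∂(x*z + 3*x + z)/∂x - ∂(y*(-x + y - 1))/∂z = z + 3
  coefficient of dy ∧ dz: ∂f_3/∂y - ∂f_2/∂z = ∂(x*z + 3*x + z)/∂y - ∂(2*z*(x + y))/∂z = -2*x - 2*y
Assembling: d(omega) = (x - 2*y + 2*z + 1) dx ∧ dy + (z + 3) dx ∧ dz + (-2*x - 2*y) dy ∧ dz.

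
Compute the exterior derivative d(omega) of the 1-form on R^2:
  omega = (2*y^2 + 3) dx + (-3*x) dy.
d(omega) = (-4*y - 3) dx ∧ dy

For a 1-form omega = sum_i f_i dx_i, the exterior derivative is
  d(omega) = sum_{i < j} (∂f_j/∂x_i - ∂f_i/∂x_j) dx_i ∧ dx_j.
  coefficient of dx ∧ dy: ∂f_2/∂x - ∂f_1/∂y = ∂(-3*x)/∂x - ∂(2*y^2 + 3)/∂y = -4*y - 3
Assembling: d(omega) = (-4*y - 3) dx ∧ dy.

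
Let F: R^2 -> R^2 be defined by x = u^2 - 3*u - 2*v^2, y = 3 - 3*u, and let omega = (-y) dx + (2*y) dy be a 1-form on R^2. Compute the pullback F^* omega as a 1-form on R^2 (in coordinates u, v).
F^* omega = (6*u^2 + 3*u - 9) du + (12*v*(1 - u)) dv

Using F^*(f dg) = (f ∘ F) d(g ∘ F), substitute each coordinate x_i by F_i(u, v) in f_i, and replace dx_i by d F_i = (∂F_i/∂u) du + (∂F_i/∂v) dv.
  For the x component: f_1(F) = 3*u - 3; d F_1 = (2*u - 3) du + (-4*v) dv
  For the y component: f_2(F) = 6 - 6*u; d F_2 = (-3) du + (0) dv
Combining and collecting du, dv coefficients:
  coeff of du: 6*u^2 + 3*u - 9
  coeff of dv: 12*v*(1 - u)
F^* omega = (6*u^2 + 3*u - 9) du + (12*v*(1 - u)) dv.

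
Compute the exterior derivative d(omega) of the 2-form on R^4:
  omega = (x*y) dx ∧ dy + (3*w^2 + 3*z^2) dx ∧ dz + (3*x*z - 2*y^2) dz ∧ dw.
d(omega) = (6*w + 3*z) dx ∧ dz ∧ dw + (-4*y) dy ∧ dz ∧ dw

For a 2-form omega = sum_{i<j} g_{ij} dx_i ∧ dx_j, the exterior derivative is
  d(omega) = sum_{i<j} d(g_{ij}) ∧ dx_i ∧ dx_j = sum_{i<j, k} (∂g_{ij}/∂x_k) dx_k ∧ dx_i ∧ dx_j.
Expand each term, using dx_k ∧ dx_i ∧ dx_j = sgn(permutation) dx_{(a)} ∧ dx_{(b)} ∧ dx_{(c)} with (a < b < c) sorted:
  d(3*w^2 + 3*z^2) includes (∂/∂w)(3*w^2 + 3*z^2) dw = (6*w) dw, which multiplied by dx ∧ dz gives (6*w) dx ∧ dz ∧ dw
  d(3*x*z - 2*y^2) includes (∂/∂x)(3*x*z - 2*y^2) dx = (3*z) dx, which multiplied by dz ∧ dw gives (3*z) dx ∧ dz ∧ dw
  d(3*x*z - 2*y^2) includes (∂/∂y)(3*x*z - 2*y^2) dy = (-4*y) dy, which multiplied by dz ∧ dw gives (-4*y) dy ∧ dz ∧ dw
Collecting like 3-forms: d(omega) = (6*w + 3*z) dx ∧ dz ∧ dw + (-4*y) dy ∧ dz ∧ dw.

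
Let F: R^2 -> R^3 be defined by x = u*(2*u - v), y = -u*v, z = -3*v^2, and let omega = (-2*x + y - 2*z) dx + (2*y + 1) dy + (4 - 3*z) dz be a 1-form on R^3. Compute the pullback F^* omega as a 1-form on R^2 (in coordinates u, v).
F^* omega = (-16*u^3 + 8*u^2*v + 25*u*v^2 - 6*v^3 - v) du + (4*u^3 + u^2*v - 6*u*v^2 - u - 54*v^3 - 24*v) dv

Using F^*(f dg) = (f ∘ F) d(g ∘ F), substitute each coordinate x_i by F_i(u, v) in f_i, and replace dx_i by d F_i = (∂F_i/∂u) du + (∂F_i/∂v) dv.
  For the x component: f_1(F) = -4*u^2 + u*v + 6*v^2; d F_1 = (4*u - v) du + (-u) dv
  For the y component: f_2(F) = -2*u*v + 1; d F_2 = (-v) du + (-u) dv
  For the z component: f_3(F) = 9*v^2 + 4; d F_3 = (0) du + (-6*v) dv
Combining and collecting du, dv coefficients:
  coeff of du: -16*u^3 + 8*u^2*v + 25*u*v^2 - 6*v^3 - v
  coeff of dv: 4*u^3 + u^2*v - 6*u*v^2 - u - 54*v^3 - 24*v
F^* omega = (-16*u^3 + 8*u^2*v + 25*u*v^2 - 6*v^3 - v) du + (4*u^3 + u^2*v - 6*u*v^2 - u - 54*v^3 - 24*v) dv.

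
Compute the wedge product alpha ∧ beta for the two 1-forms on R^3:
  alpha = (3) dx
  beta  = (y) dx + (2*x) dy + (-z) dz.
alpha ∧ beta = (6*x) dx ∧ dy + (-3*z) dx ∧ dz

Distribute the wedge, using dx_i ∧ dx_j = -dx_j ∧ dx_i and dx_i ∧ dx_i = 0. For each pair (i, j) with i < j, the coefficient of dx_i ∧ dx_j in alpha ∧ beta is (alpha_i * beta_j - alpha_j * beta_i). Collecting: alpha ∧ beta = (6*x) dx ∧ dy + (-3*z) dx ∧ dz.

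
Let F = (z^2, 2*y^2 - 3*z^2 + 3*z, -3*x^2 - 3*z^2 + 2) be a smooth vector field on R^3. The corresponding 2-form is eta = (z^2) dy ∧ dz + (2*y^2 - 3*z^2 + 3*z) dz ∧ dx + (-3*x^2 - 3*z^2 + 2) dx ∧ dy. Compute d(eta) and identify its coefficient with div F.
d(eta) = (4*y - 6*z) dx ∧ dy ∧ dz; div F = 4*y - 6*z

For a 2-form in R^3 of the form above, applying d gives a 3-form with coefficient ∂P/∂x + ∂Q/∂y + ∂R/∂z:
  ∂P/∂x = 0
  ∂Q/∂y = 4*y
  ∂R/∂z = -6*z
Sum = 4*y - 6*z, which is exactly div F.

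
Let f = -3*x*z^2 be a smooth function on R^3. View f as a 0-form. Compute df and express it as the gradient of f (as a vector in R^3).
df = (-3*z^2) dx + (0) dy + (-6*x*z) dz; grad f = (-3*z^2, 0, -6*x*z)

For a 0-form f, d f = (∂f/∂x) dx + (∂f/∂y) dy + (∂f/∂z) dz. The components of the vector representation are exactly the entries of grad f in Cartesian coordinates:
  ∂f/∂x = -3*z^2
  ∂f/∂y = 0
  ∂f/∂z = -6*x*z.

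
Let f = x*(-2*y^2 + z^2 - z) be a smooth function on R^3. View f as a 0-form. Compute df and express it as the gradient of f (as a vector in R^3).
df = (-2*y^2 + z^2 - z) dx + (-4*x*y) dy + (x*(2*z - 1)) dz; grad f = (-2*y^2 + z^2 - z, -4*x*y, x*(2*z - 1))

For a 0-form f, d f = (∂f/∂x) dx + (∂f/∂y) dy + (∂f/∂z) dz. The components of the vector representation are exactly the entries of grad f in Cartesian coordinates:
  ∂f/∂x = -2*y^2 + z^2 - z
  ∂f/∂y = -4*x*y
  ∂f/∂z = x*(2*z - 1).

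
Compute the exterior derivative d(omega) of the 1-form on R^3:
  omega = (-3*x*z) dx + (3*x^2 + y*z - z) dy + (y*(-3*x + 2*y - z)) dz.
d(omega) = (6*x) dx ∧ dy + (3*x - 3*y) dx ∧ dz + (-3*x + 3*y - z + 1) dy ∧ dz

For a 1-form omega = sum_i f_i dx_i, the exterior derivative is
  d(omega) = sum_{i < j} (∂f_j/∂x_i - ∂f_i/∂x_j) dx_i ∧ dx_j.
  coefficient of dx ∧ dy: ∂f_2/∂x - ∂f_1/∂y = ∂(3*x^2 + y*z - z)/∂x - ∂(-3*x*z)/∂y = 6*x
  coefficient of dx ∧ dz: ∂f_3/∂x - ∂f_1/∂z = ∂(y*(-3*x + 2*y - z))/∂x - ∂(-3*x*z)/∂z = 3*x - 3*y
  coefficient of dy ∧ dz: ∂f_3/∂y - ∂f_2/∂z = ∂(y*(-3*x + 2*y - z))/∂y - ∂(3*x^2 + y*z - z)/∂z = -3*x + 3*y - z + 1
Assembling: d(omega) = (6*x) dx ∧ dy + (3*x - 3*y) dx ∧ dz + (-3*x + 3*y - z + 1) dy ∧ dz.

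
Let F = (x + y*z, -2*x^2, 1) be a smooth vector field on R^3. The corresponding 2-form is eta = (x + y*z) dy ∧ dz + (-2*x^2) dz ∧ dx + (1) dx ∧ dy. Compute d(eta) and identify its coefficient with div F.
d(eta) = (1) dx ∧ dy ∧ dz; div F = 1

For a 2-form in R^3 of the form above, applying d gives a 3-form with coefficient ∂P/∂x + ∂Q/∂y + ∂R/∂z:
  ∂P/∂x = 1
  ∂Q/∂y = 0
  ∂R/∂z = 0
Sum = 1, which is exactly div F.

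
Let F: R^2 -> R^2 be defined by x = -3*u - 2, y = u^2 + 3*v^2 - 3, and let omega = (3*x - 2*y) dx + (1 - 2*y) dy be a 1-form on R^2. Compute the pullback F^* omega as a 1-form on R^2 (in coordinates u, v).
F^* omega = (-4*u^3 + 6*u^2 - 12*u*v^2 + 41*u + 18*v^2) du + (6*v*(-2*u^2 - 6*v^2 + 7)) dv

Using F^*(f dg) = (f ∘ F) d(g ∘ F), substitute each coordinate x_i by F_i(u, v) in f_i, and replace dx_i by d F_i = (∂F_i/∂u) du + (∂F_i/∂v) dv.
  For the x component: f_1(F) = -2*u^2 - 9*u - 6*v^2; d F_1 = (-3) du + (0) dv
  For the y component: f_2(F) = -2*u^2 - 6*v^2 + 7; d F_2 = (2*u) du + (6*v) dv
Combining and collecting du, dv coefficients:
  coeff of du: -4*u^3 + 6*u^2 - 12*u*v^2 + 41*u + 18*v^2
  coeff of dv: 6*v*(-2*u^2 - 6*v^2 + 7)
F^* omega = (-4*u^3 + 6*u^2 - 12*u*v^2 + 41*u + 18*v^2) du + (6*v*(-2*u^2 - 6*v^2 + 7)) dv.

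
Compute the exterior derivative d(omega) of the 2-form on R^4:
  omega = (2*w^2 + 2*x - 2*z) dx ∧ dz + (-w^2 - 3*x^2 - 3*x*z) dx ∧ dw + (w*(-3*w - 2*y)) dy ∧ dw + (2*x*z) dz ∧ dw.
d(omega) = (4*w + 3*x + 2*z) dx ∧ dz ∧ dw

For a 2-form omega = sum_{i<j} g_{ij} dx_i ∧ dx_j, the exterior derivative is
  d(omega) = sum_{i<j} d(g_{ij}) ∧ dx_i ∧ dx_j = sum_{i<j, k} (∂g_{ij}/∂x_k) dx_k ∧ dx_i ∧ dx_j.
Expand each term, using dx_k ∧ dx_i ∧ dx_j = sgn(permutation) dx_{(a)} ∧ dx_{(b)} ∧ dx_{(c)} with (a < b < c) sorted:
  d(2*w^2 + 2*x - 2*z) includes (∂/∂w)(2*w^2 + 2*x - 2*z) dw = (4*w) dw, which multiplied by dx ∧ dz gives (4*w) dx ∧ dz ∧ dw
  d(-w^2 - 3*x^2 - 3*x*z) includes (∂/∂z)(-w^2 - 3*x^2 - 3*x*z) dz = (-3*x) dz, which multiplied by dx ∧ dw gives (3*x) dx ∧ dz ∧ dw
  d(2*x*z) includes (∂/∂x)(2*x*z) dx = (2*z) dx, which multiplied by dz ∧ dw gives (2*z) dx ∧ dz ∧ dw
Collecting like 3-forms: d(omega) = (4*w + 3*x + 2*z) dx ∧ dz ∧ dw.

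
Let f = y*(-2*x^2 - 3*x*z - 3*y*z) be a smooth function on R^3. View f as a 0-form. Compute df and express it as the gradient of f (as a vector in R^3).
df = (y*(-4*x - 3*z)) dx + (-2*x^2 - 3*x*z - 6*y*z) dy + (3*y*(-x - y)) dz; grad f = (y*(-4*x - 3*z), -2*x^2 - 3*x*z - 6*y*z, 3*y*(-x - y))

For a 0-form f, d f = (∂f/∂x) dx + (∂f/∂y) dy + (∂f/∂z) dz. The components of the vector representation are exactly the entries of grad f in Cartesian coordinates:
  ∂f/∂x = y*(-4*x - 3*z)
  ∂f/∂y = -2*x^2 - 3*x*z - 6*y*z
  ∂f/∂z = 3*y*(-x - y).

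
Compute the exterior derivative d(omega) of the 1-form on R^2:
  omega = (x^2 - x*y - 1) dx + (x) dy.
d(omega) = (x + 1) dx ∧ dy

For a 1-form omega = sum_i f_i dx_i, the exterior derivative is
  d(omega) = sum_{i < j} (∂f_j/∂x_i - ∂f_i/∂x_j) dx_i ∧ dx_j.
  coefficient of dx ∧ dy: ∂f_2/∂x - ∂f_1/∂y = ∂(x)/∂x - ∂(x^2 - x*y - 1)/∂y = x + 1
Assembling: d(omega) = (x + 1) dx ∧ dy.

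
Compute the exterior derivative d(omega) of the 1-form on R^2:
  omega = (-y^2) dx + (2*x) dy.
d(omega) = (2*y + 2) dx ∧ dy

For a 1-form omega = sum_i f_i dx_i, the exterior derivative is
  d(omega) = sum_{i < j} (∂f_j/∂x_i - ∂f_i/∂x_j) dx_i ∧ dx_j.
  coefficient of dx ∧ dy: ∂f_2/∂x - ∂f_1/∂y = ∂(2*x)/∂x - ∂(-y^2)/∂y = 2*y + 2
Assembling: d(omega) = (2*y + 2) dx ∧ dy.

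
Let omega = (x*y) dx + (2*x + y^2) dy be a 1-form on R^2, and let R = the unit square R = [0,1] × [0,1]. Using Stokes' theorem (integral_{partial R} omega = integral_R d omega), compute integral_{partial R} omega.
integral_(partial R) omega = 3/2

Stokes: integral_partial_R omega = integral_R d omega with d omega = (∂Q/∂x - ∂P/∂y) dx ∧ dy.
  ∂Q/∂x = 2
  ∂P/∂y = x
  integrand = ∂Q/∂x - ∂P/∂y = 2 - x.
Integrating over R: integral_0^1 integral_0^1 (2 - x) dx dy = 3/2.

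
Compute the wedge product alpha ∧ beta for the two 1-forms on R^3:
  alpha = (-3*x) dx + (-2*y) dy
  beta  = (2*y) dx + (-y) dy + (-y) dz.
alpha ∧ beta = (y*(3*x + 4*y)) dx ∧ dy + (3*x*y) dx ∧ dz + (2*y^2) dy ∧ dz

Distribute the wedge, using dx_i ∧ dx_j = -dx_j ∧ dx_i and dx_i ∧ dx_i = 0. For each pair (i, j) with i < j, the coefficient of dx_i ∧ dx_j in alpha ∧ beta is (alpha_i * beta_j - alpha_j * beta_i). Collecting: alpha ∧ beta = (y*(3*x + 4*y)) dx ∧ dy + (3*x*y) dx ∧ dz + (2*y^2) dy ∧ dz.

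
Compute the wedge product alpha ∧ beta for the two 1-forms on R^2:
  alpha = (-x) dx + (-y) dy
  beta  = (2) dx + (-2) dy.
alpha ∧ beta = (2*x + 2*y) dx ∧ dy

Distribute the wedge, using dx_i ∧ dx_j = -dx_j ∧ dx_i and dx_i ∧ dx_i = 0. For each pair (i, j) with i < j, the coefficient of dx_i ∧ dx_j in alpha ∧ beta is (alpha_i * beta_j - alpha_j * beta_i). Collecting: alpha ∧ beta = (2*x + 2*y) dx ∧ dy.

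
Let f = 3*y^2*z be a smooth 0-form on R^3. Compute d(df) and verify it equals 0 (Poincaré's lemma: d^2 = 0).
d(df) = 0

Step 1: df = sum_i (∂f/∂x_i) dx_i = (0) dx + (6*y*z) dy + (3*y^2) dz.
Step 2: Apply d again. Using the 1-form formula, the coefficient of dx ∧ dy in d(df) is ∂^2 f/∂x ∂y - ∂^2 f/∂y ∂x = (0) - (0) = 0 (equality of mixed partials for smooth f).
Similarly for dx ∧ dz and dy ∧ dz — all coefficients vanish. So d(df) = 0.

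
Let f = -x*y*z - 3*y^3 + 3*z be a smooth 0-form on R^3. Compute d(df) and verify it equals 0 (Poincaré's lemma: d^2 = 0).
d(df) = 0

Step 1: df = sum_i (∂f/∂x_i) dx_i = (-y*z) dx + (-x*z - 9*y^2) dy + (-x*y + 3) dz.
Step 2: Apply d again. Using the 1-form formula, the coefficient of dx ∧ dy in d(df) is ∂^2 f/∂x ∂y - ∂^2 f/∂y ∂x = (-z) - (-z) = 0 (equality of mixed partials for smooth f).
Similarly for dx ∧ dz and dy ∧ dz — all coefficients vanish. So d(df) = 0.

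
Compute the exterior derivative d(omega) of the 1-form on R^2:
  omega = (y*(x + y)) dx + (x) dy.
d(omega) = (-x - 2*y + 1) dx ∧ dy

For a 1-form omega = sum_i f_i dx_i, the exterior derivative is
  d(omega) = sum_{i < j} (∂f_j/∂x_i - ∂f_i/∂x_j) dx_i ∧ dx_j.
  coefficient of dx ∧ dy: ∂f_2/∂x - ∂f_1/∂y = ∂(x)/∂x - ∂(y*(x + y))/∂y = -x - 2*y + 1
Assembling: d(omega) = (-x - 2*y + 1) dx ∧ dy.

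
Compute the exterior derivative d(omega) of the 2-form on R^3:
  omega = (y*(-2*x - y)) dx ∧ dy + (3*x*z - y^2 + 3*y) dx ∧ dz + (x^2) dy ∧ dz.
d(omega) = (2*x + 2*y - 3) dx ∧ dy ∧ dz

For a 2-form omega = sum_{i<j} g_{ij} dx_i ∧ dx_j, the exterior derivative is
  d(omega) = sum_{i<j} d(g_{ij}) ∧ dx_i ∧ dx_j = sum_{i<j, k} (∂g_{ij}/∂x_k) dx_k ∧ dx_i ∧ dx_j.
Expand each term, using dx_k ∧ dx_i ∧ dx_j = sgn(permutation) dx_{(a)} ∧ dx_{(b)} ∧ dx_{(c)} with (a < b < c) sorted:
  d(3*x*z - y^2 + 3*y) includes (∂/∂y)(3*x*z - y^2 + 3*y) dy = (3 - 2*y) dy, which multiplied by dx ∧ dz gives (2*y - 3) dx ∧ dy ∧ dz
  d(x^2) includes (∂/∂x)(x^2) dx = (2*x) dx, which multiplied by dy ∧ dz gives (2*x) dx ∧ dy ∧ dz
Collecting like 3-forms: d(omega) = (2*x + 2*y - 3) dx ∧ dy ∧ dz.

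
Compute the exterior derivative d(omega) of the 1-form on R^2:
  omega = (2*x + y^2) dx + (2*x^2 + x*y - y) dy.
d(omega) = (4*x - y) dx ∧ dy

For a 1-form omega = sum_i f_i dx_i, the exterior derivative is
  d(omega) = sum_{i < j} (∂f_j/∂x_i - ∂f_i/∂x_j) dx_i ∧ dx_j.
  coefficient of dx ∧ dy: ∂f_2/∂x - ∂f_1/∂y = ∂(2*x^2 + x*y - y)/∂x - ∂(2*x + y^2)/∂y = 4*x - y
Assembling: d(omega) = (4*x - y) dx ∧ dy.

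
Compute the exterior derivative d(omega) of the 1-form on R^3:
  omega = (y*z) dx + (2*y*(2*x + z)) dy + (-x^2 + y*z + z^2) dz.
d(omega) = (4*y - z) dx ∧ dy + (-2*x - y) dx ∧ dz + (-2*y + z) dy ∧ dz

For a 1-form omega = sum_i f_i dx_i, the exterior derivative is
  d(omega) = sum_{i < j} (∂f_j/∂x_i - ∂f_i/∂x_j) dx_i ∧ dx_j.
  coefficient of dx ∧ dy: ∂f_2/∂x - ∂f_1/∂y = ∂(2*y*(2*x + z))/∂x - ∂(y*z)/∂y = 4*y - z
  coefficient of dx ∧ dz: ∂f_3/∂x - ∂f_1/∂z = ∂(-x^2 + y*z + z^2)/∂x - ∂(y*z)/∂z = -2*x - y
  coefficient of dy ∧ dz: ∂f_3/∂y - ∂f_2/∂z = ∂(-x^2 + y*z + z^2)/∂y - ∂(2*y*(2*x + z))/∂z = -2*y + z
Assembling: d(omega) = (4*y - z) dx ∧ dy + (-2*x - y) dx ∧ dz + (-2*y + z) dy ∧ dz.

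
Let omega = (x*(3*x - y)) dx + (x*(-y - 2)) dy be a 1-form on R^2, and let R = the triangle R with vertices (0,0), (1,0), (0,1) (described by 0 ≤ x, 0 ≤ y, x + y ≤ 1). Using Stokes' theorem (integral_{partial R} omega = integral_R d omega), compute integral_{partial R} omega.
integral_(partial R) omega = -1

Stokes: integral_partial_R omega = integral_R d omega with d omega = (∂Q/∂x - ∂P/∂y) dx ∧ dy.
  ∂Q/∂x = -y - 2
  ∂P/∂y = -x
  integrand = ∂Q/∂x - ∂P/∂y = x - y - 2.
Integrating over R: integral_0^1 integral_0^{1-x} (x - y - 2) dy dx = -1.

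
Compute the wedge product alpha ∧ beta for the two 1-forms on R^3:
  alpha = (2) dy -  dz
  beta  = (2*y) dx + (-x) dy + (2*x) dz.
alpha ∧ beta = (-4*y) dx ∧ dy + (3*x) dy ∧ dz + (2*y) dx ∧ dz

Distribute the wedge, using dx_i ∧ dx_j = -dx_j ∧ dx_i and dx_i ∧ dx_i = 0. For each pair (i, j) with i < j, the coefficient of dx_i ∧ dx_j in alpha ∧ beta is (alpha_i * beta_j - alpha_j * beta_i). Collecting: alpha ∧ beta = (-4*y) dx ∧ dy + (3*x) dy ∧ dz + (2*y) dx ∧ dz.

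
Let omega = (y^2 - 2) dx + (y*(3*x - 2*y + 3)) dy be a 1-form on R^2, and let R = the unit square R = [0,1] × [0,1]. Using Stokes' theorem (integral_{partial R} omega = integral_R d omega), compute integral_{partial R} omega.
integral_(partial R) omega = 1/2

Stokes: integral_partial_R omega = integral_R d omega with d omega = (∂Q/∂x - ∂P/∂y) dx ∧ dy.
  ∂Q/∂x = 3*y
  ∂P/∂y = 2*y
  integrand = ∂Q/∂x - ∂P/∂y = y.
Integrating over R: integral_0^1 integral_0^1 (y) dx dy = 1/2.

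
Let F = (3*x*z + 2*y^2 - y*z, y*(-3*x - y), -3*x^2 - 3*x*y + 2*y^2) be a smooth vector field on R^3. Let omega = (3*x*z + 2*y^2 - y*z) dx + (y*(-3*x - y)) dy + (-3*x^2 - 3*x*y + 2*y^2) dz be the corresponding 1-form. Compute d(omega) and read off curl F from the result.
d(omega) = (-3*x + 4*y) dy ∧ dz + (9*x + 2*y) dz ∧ dx + (-7*y + z) dx ∧ dy; curl F = (-3*x + 4*y, 9*x + 2*y, -7*y + z)

d omega = sum_{i<j} (∂f_j/∂x_i - ∂f_i/∂x_j) dx_i ∧ dx_j. Under the identification (dy ∧ dz, dz ∧ dx, dx ∧ dy) ↔ (e_x, e_y, e_z), the coefficients are exactly the components of curl F. Compute:
  ∂R/∂y - ∂Q/∂z = (-3*x + 4*y) - (0) = -3*x + 4*y
  ∂P/∂z - ∂R/∂x = (3*x - y) - (-6*x - 3*y) = 9*x + 2*y
  ∂Q/∂x - ∂P/∂y = (-3*y) - (4*y - z) = -7*y + z.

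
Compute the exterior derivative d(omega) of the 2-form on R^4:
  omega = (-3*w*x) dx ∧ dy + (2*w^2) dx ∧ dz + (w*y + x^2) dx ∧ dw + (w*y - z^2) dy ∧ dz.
d(omega) = (-w - 3*x) dx ∧ dy ∧ dw + (4*w) dx ∧ dz ∧ dw + (y) dy ∧ dz ∧ dw

For a 2-form omega = sum_{i<j} g_{ij} dx_i ∧ dx_j, the exterior derivative is
  d(omega) = sum_{i<j} d(g_{ij}) ∧ dx_i ∧ dx_j = sum_{i<j, k} (∂g_{ij}/∂x_k) dx_k ∧ dx_i ∧ dx_j.
Expand each term, using dx_k ∧ dx_i ∧ dx_j = sgn(permutation) dx_{(a)} ∧ dx_{(b)} ∧ dx_{(c)} with (a < b < c) sorted:
  d(-3*w*x) includes (∂/∂w)(-3*w*x) dw = (-3*x) dw, which multiplied by dx ∧ dy gives (-3*x) dx ∧ dy ∧ dw
  d(2*w^2) includes (∂/∂w)(2*w^2) dw = (4*w) dw, which multiplied by dx ∧ dz gives (4*w) dx ∧ dz ∧ dw
  d(w*y + x^2) includes (∂/∂y)(w*y + x^2) dy = (w) dy, which multiplied by dx ∧ dw gives (-w) dx ∧ dy ∧ dw
  d(w*y - z^2) includes (∂/∂w)(w*y - z^2) dw = (y) dw, which multiplied by dy ∧ dz gives (y) dy ∧ dz ∧ dw
Collecting like 3-forms: d(omega) = (-w - 3*x) dx ∧ dy ∧ dw + (4*w) dx ∧ dz ∧ dw + (y) dy ∧ dz ∧ dw.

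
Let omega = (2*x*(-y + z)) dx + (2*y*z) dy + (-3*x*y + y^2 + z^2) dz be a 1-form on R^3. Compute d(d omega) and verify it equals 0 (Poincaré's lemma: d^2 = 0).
d(d omega) = 0

Step 1: d omega = sum_{i<j} (∂f_j/∂x_i - ∂f_i/∂x_j) dx_i ∧ dx_j:
  coeff of dx ∧ dy: 2*x
  coeff of dx ∧ dz: -2*x - 3*y
  coeff of dy ∧ dz: -3*x
Step 2: Apply d again to each 2-form coefficient. The only possible 3-form in R^3 is dx ∧ dy ∧ dz, with coefficient
  ∂(coeff of dy∧dz)/∂x - ∂(coeff of dx∧dz)/∂y + ∂(coeff of dx∧dy)/∂z
  = ∂/∂x (-3*x) - ∂/∂y (-2*x - 3*y) + ∂/∂z (2*x).
Each of these terms simplifies to sums of mixed partials that cancel in pairs. The result is 0 (by equality of mixed partials for smooth functions — Schwarz / Clairaut).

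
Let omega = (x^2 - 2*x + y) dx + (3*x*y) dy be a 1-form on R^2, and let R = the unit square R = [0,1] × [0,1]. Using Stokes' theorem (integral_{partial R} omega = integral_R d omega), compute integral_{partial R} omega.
integral_(partial R) omega = 1/2

Stokes: integral_partial_R omega = integral_R d omega with d omega = (∂Q/∂x - ∂P/∂y) dx ∧ dy.
  ∂Q/∂x = 3*y
  ∂P/∂y = 1
  integrand = ∂Q/∂x - ∂P/∂y = 3*y - 1.
Integrating over R: integral_0^1 integral_0^1 (3*y - 1) dx dy = 1/2.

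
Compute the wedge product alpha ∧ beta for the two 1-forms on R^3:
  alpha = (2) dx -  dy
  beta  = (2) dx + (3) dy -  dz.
alpha ∧ beta = (8) dx ∧ dy + (-2) dx ∧ dz + (1) dy ∧ dz

Distribute the wedge, using dx_i ∧ dx_j = -dx_j ∧ dx_i and dx_i ∧ dx_i = 0. For each pair (i, j) with i < j, the coefficient of dx_i ∧ dx_j in alpha ∧ beta is (alpha_i * beta_j - alpha_j * beta_i). Collecting: alpha ∧ beta = (8) dx ∧ dy + (-2) dx ∧ dz + (1) dy ∧ dz.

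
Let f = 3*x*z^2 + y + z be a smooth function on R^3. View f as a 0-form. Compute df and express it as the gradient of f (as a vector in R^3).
df = (3*z^2) dx + (1) dy + (6*x*z + 1) dz; grad f = (3*z^2, 1, 6*x*z + 1)

For a 0-form f, d f = (∂f/∂x) dx + (∂f/∂y) dy + (∂f/∂z) dz. The components of the vector representation are exactly the entries of grad f in Cartesian coordinates:
  ∂f/∂x = 3*z^2
  ∂f/∂y = 1
  ∂f/∂z = 6*x*z + 1.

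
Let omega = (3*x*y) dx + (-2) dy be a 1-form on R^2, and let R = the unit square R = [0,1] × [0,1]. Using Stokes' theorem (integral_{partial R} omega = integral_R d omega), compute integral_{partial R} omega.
integral_(partial R) omega = -3/2

Stokes: integral_partial_R omega = integral_R d omega with d omega = (∂Q/∂x - ∂P/∂y) dx ∧ dy.
  ∂Q/∂x = 0
  ∂P/∂y = 3*x
  integrand = ∂Q/∂x - ∂P/∂y = -3*x.
Integrating over R: integral_0^1 integral_0^1 (-3*x) dx dy = -3/2.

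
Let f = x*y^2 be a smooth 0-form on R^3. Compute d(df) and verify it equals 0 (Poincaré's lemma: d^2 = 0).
d(df) = 0

Step 1: df = sum_i (∂f/∂x_i) dx_i = (y^2) dx + (2*x*y) dy + (0) dz.
Step 2: Apply d again. Using the 1-form formula, the coefficient of dx ∧ dy in d(df) is ∂^2 f/∂x ∂y - ∂^2 f/∂y ∂x = (2*y) - (2*y) = 0 (equality of mixed partials for smooth f).
Similarly for dx ∧ dz and dy ∧ dz — all coefficients vanish. So d(df) = 0.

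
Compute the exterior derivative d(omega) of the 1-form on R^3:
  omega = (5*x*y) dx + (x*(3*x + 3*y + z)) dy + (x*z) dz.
d(omega) = (x + 3*y + z) dx ∧ dy + (z) dx ∧ dz + (-x) dy ∧ dz

For a 1-form omega = sum_i f_i dx_i, the exterior derivative is
  d(omega) = sum_{i < j} (∂f_j/∂x_i - ∂f_i/∂x_j) dx_i ∧ dx_j.
  coefficient of dx ∧ dy: ∂f_2/∂x - ∂f_1/∂y = ∂(x*(3*x + 3*y + z))/∂x - ∂(5*x*y)/∂y = x + 3*y + z
  coefficient of dx ∧ dz: ∂f_3/∂x - ∂f_1/∂z = ∂(x*z)/∂x - ∂(5*x*y)/∂z = z
  coefficient of dy ∧ dz: ∂f_3/∂y - ∂f_2/∂z = ∂(x*z)/∂y - ∂(x*(3*x + 3*y + z))/∂z = -x
Assembling: d(omega) = (x + 3*y + z) dx ∧ dy + (z) dx ∧ dz + (-x) dy ∧ dz.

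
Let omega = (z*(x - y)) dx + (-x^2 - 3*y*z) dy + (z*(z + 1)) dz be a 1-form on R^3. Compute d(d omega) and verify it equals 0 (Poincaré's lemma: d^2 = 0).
d(d omega) = 0

Step 1: d omega = sum_{i<j} (∂f_j/∂x_i - ∂f_i/∂x_j) dx_i ∧ dx_j:
  coeff of dx ∧ dy: -2*x + z
  coeff of dx ∧ dz: -x + y
  coeff of dy ∧ dz: 3*y
Step 2: Apply d again to each 2-form coefficient. The only possible 3-form in R^3 is dx ∧ dy ∧ dz, with coefficient
  ∂(coeff of dy∧dz)/∂x - ∂(coeff of dx∧dz)/∂y + ∂(coeff of dx∧dy)/∂z
  = ∂/∂x (3*y) - ∂/∂y (-x + y) + ∂/∂z (-2*x + z).
Each of these terms simplifies to sums of mixed partials that cancel in pairs. The result is 0 (by equality of mixed partials for smooth functions — Schwarz / Clairaut).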